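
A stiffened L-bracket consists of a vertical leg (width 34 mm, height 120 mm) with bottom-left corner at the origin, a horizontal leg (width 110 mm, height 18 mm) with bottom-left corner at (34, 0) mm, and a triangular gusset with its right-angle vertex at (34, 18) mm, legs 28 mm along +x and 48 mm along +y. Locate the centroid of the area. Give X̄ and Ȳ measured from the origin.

vertical leg: A = 34 × 120 = 4080.00, centroid at (17.00, 60.00).
horizontal leg: A = 110 × 18 = 1980.00, centroid at (89.00, 9.00).
gusset: A = ½·28·48 = 672.00, centroid at (43.33, 34.00).
ΣA = 6732.00 mm²
ΣAX̄ = (4080.00)(17.00) + (1980.00)(89.00) + (672.00)(43.33) = 274700.00 mm³
ΣAȲ = (4080.00)(60.00) + (1980.00)(9.00) + (672.00)(34.00) = 285468.00 mm³
X̄ = 274700.00 / 6732.00 = 40.81 mm
Ȳ = 285468.00 / 6732.00 = 42.40 mm

X̄ = 40.81 mm, Ȳ = 42.40 mm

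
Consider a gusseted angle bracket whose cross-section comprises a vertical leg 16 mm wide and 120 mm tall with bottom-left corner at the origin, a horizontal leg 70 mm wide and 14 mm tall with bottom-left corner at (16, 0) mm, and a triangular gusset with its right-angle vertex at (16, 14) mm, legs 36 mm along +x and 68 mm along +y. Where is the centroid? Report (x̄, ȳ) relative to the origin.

x̄ = 24.15 mm, ȳ = 40.48 mm

Part | A | x̄ᵢ | ȳᵢ | A·x̄ᵢ | A·ȳᵢ
vertical leg | 1920.00 | 8.00 | 60.00 | 15360.00 | 115200.00
horizontal leg | 980.00 | 51.00 | 7.00 | 49980.00 | 6860.00
gusset | 1224.00 | 28.00 | 36.67 | 34272.00 | 44880.00
Σ | 4124.00 |  |  | 99612.00 | 166940.00
x̄ = 99612.00 / 4124.00 = 24.15 mm
ȳ = 166940.00 / 4124.00 = 40.48 mm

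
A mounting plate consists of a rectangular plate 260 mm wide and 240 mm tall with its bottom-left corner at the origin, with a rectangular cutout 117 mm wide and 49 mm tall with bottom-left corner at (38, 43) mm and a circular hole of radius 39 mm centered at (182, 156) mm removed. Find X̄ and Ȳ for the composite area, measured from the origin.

X̄ = 128.91 mm, Ȳ = 122.49 mm

plate: A = 260 × 240 = 62400.00, centroid at (130.00, 120.00).
hole 1: A = −(117 × 49) = -5733.00, centroid at (96.50, 67.50).
hole 2: A = −π·39² = -4778.36, centroid at (182.00, 156.00).
ΣA = 51888.64 mm²
ΣAX̄ = (62400.00)(130.00) + (-5733.00)(96.50) + (-4778.36)(182.00) = 6689103.54 mm³
ΣAȲ = (62400.00)(120.00) + (-5733.00)(67.50) + (-4778.36)(156.00) = 6355597.96 mm³
X̄ = 6689103.54 / 51888.64 = 128.91 mm
Ȳ = 6355597.96 / 51888.64 = 122.49 mm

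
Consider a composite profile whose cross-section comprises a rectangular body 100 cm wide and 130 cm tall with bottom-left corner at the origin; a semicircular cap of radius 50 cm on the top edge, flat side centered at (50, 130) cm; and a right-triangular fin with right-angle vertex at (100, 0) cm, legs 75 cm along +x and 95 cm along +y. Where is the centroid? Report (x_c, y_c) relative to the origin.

x_c = 63.04 cm, y_c = 75.73 cm

rectangular body: A = 100 × 130 = 13000.00, centroid at (50.00, 65.00).
semicircular top: A = ½π·50² = 3926.99, centroid at (50.00, 151.22).
triangular fin: A = ½·75·95 = 3562.50, centroid at (125.00, 31.67).
ΣA = 20489.49 cm², ΣAx_c = 1291662.04 cm³, ΣAy_c = 1551654.64 cm³.
x_c = 1291662.04/20489.49 = 63.04 cm; y_c = 1551654.64/20489.49 = 75.73 cm.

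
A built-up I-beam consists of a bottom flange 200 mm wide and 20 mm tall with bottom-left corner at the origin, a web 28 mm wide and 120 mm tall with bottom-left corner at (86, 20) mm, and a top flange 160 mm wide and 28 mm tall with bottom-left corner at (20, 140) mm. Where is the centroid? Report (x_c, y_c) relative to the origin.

bottom flange: A = 200 × 20 = 4000.00, centroid at (100.00, 10.00).
web: A = 28 × 120 = 3360.00, centroid at (100.00, 80.00).
top flange: A = 160 × 28 = 4480.00, centroid at (100.00, 154.00).
ΣA = 11840.00 mm²
ΣAx_c = (4000.00)(100.00) + (3360.00)(100.00) + (4480.00)(100.00) = 1184000.00 mm³
ΣAy_c = (4000.00)(10.00) + (3360.00)(80.00) + (4480.00)(154.00) = 998720.00 mm³
x_c = 1184000.00 / 11840.00 = 100.00 mm
y_c = 998720.00 / 11840.00 = 84.35 mm

x_c = 100.00 mm, y_c = 84.35 mm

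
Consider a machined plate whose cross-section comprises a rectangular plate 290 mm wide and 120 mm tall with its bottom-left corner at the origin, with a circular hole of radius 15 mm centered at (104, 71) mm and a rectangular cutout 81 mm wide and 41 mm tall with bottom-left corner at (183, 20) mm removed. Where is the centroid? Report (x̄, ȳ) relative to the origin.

x̄ = 137.47 mm, ȳ = 61.85 mm

Part | A | x̄ᵢ | ȳᵢ | A·x̄ᵢ | A·ȳᵢ
plate | 34800.00 | 145.00 | 60.00 | 5046000.00 | 2088000.00
hole 1 | -706.86 | 104.00 | 71.00 | -73513.27 | -50186.94
hole 2 | -3321.00 | 223.50 | 40.50 | -742243.50 | -134500.50
Σ | 30772.14 |  |  | 4230243.23 | 1903312.56
x̄ = 4230243.23 / 30772.14 = 137.47 mm
ȳ = 1903312.56 / 30772.14 = 61.85 mm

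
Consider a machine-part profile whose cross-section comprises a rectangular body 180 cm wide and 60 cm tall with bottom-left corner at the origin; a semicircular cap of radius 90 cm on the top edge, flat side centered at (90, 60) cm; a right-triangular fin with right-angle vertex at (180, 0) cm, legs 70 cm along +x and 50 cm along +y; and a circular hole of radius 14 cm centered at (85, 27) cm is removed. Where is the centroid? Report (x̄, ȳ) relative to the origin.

rectangular body: A = 180 × 60 = 10800.00, centroid at (90.00, 30.00).
semicircular top: A = ½π·90² = 12723.45, centroid at (90.00, 98.20).
triangular fin: A = ½·70·50 = 1750.00, centroid at (203.33, 16.67).
hole: A = −π·14² = -615.75, centroid at (85.00, 27.00).
ΣA = 24657.70 cm², ΣAx̄ = 2420604.92 cm³, ΣAȳ = 1585948.37 cm³.
x̄ = 2420604.92/24657.70 = 98.17 cm; ȳ = 1585948.37/24657.70 = 64.32 cm.

x̄ = 98.17 cm, ȳ = 64.32 cm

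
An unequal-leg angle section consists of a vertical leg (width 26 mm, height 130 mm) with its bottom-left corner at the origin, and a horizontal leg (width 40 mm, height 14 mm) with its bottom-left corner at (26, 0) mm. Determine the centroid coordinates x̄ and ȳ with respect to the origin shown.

Part | A | x̄ᵢ | ȳᵢ | A·x̄ᵢ | A·ȳᵢ
vertical leg | 3380.00 | 13.00 | 65.00 | 43940.00 | 219700.00
horizontal leg | 560.00 | 46.00 | 7.00 | 25760.00 | 3920.00
Σ | 3940.00 |  |  | 69700.00 | 223620.00
x̄ = 69700.00 / 3940.00 = 17.69 mm
ȳ = 223620.00 / 3940.00 = 56.76 mm

x̄ = 17.69 mm, ȳ = 56.76 mm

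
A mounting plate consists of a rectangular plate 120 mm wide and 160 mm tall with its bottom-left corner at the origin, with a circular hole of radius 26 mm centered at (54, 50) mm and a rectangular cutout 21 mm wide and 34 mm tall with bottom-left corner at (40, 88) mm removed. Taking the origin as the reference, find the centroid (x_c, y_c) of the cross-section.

plate: A = 120 × 160 = 19200.00, centroid at (60.00, 80.00).
hole 1: A = −π·26² = -2123.72, centroid at (54.00, 50.00).
hole 2: A = −(21 × 34) = -714.00, centroid at (50.50, 105.00).
ΣA = 16362.28 mm², ΣAx_c = 1001262.30 mm³, ΣAy_c = 1354844.17 mm³.
x_c = 1001262.30/16362.28 = 61.19 mm; y_c = 1354844.17/16362.28 = 82.80 mm.

x_c = 61.19 mm, y_c = 82.80 mm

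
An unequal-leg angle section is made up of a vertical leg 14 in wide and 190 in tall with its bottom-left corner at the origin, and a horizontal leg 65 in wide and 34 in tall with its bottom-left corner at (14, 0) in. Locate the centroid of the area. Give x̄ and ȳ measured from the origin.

Part | A | x̄ᵢ | ȳᵢ | A·x̄ᵢ | A·ȳᵢ
vertical leg | 2660.00 | 7.00 | 95.00 | 18620.00 | 252700.00
horizontal leg | 2210.00 | 46.50 | 17.00 | 102765.00 | 37570.00
Σ | 4870.00 |  |  | 121385.00 | 290270.00
x̄ = 121385.00 / 4870.00 = 24.93 in
ȳ = 290270.00 / 4870.00 = 59.60 in

x̄ = 24.93 in, ȳ = 59.60 in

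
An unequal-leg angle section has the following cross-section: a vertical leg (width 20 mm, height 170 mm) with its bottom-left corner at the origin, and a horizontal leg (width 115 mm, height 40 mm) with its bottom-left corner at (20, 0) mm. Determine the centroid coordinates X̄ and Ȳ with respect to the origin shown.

X̄ = 48.81 mm, Ȳ = 47.62 mm

vertical leg: A = 20 × 170 = 3400.00, centroid at (10.00, 85.00).
horizontal leg: A = 115 × 40 = 4600.00, centroid at (77.50, 20.00).
ΣA = 8000.00 mm², ΣAX̄ = 390500.00 mm³, ΣAȲ = 381000.00 mm³.
X̄ = 390500.00/8000.00 = 48.81 mm; Ȳ = 381000.00/8000.00 = 47.62 mm.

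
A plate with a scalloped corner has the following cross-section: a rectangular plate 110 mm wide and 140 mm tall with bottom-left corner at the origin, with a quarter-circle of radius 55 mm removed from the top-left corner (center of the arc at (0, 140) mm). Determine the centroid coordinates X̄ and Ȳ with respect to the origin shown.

plate: A = 110 × 140 = 15400.00, centroid at (55.00, 70.00).
removed quarter-circle: A = −¼π·55² = -2375.83, centroid at (23.34, 116.66).
ΣA = 13024.17 mm², ΣAX̄ = 791541.67 mm³, ΣAȲ = 800842.21 mm³.
X̄ = 791541.67/13024.17 = 60.77 mm; Ȳ = 800842.21/13024.17 = 61.49 mm.

X̄ = 60.77 mm, Ȳ = 61.49 mm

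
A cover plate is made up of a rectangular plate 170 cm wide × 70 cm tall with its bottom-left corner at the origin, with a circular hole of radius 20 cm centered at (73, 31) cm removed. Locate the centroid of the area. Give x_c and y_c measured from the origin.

plate: A = 170 × 70 = 11900.00, centroid at (85.00, 35.00).
hole: A = −π·20² = -1256.64, centroid at (73.00, 31.00).
ΣA = 10643.36 cm², ΣAx_c = 919765.49 cm³, ΣAy_c = 377544.25 cm³.
x_c = 919765.49/10643.36 = 86.42 cm; y_c = 377544.25/10643.36 = 35.47 cm.

x_c = 86.42 cm, y_c = 35.47 cm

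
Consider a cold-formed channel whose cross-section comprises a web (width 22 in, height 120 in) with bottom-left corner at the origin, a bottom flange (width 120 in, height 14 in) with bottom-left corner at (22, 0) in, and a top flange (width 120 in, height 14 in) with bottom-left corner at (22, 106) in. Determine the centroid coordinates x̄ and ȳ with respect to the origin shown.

x̄ = 50.76 in, ȳ = 60.00 in

web: A = 22 × 120 = 2640.00, centroid at (11.00, 60.00).
bottom flange: A = 120 × 14 = 1680.00, centroid at (82.00, 7.00).
top flange: A = 120 × 14 = 1680.00, centroid at (82.00, 113.00).
ΣA = 6000.00 in², ΣAx̄ = 304560.00 in³, ΣAȳ = 360000.00 in³.
x̄ = 304560.00/6000.00 = 50.76 in; ȳ = 360000.00/6000.00 = 60.00 in.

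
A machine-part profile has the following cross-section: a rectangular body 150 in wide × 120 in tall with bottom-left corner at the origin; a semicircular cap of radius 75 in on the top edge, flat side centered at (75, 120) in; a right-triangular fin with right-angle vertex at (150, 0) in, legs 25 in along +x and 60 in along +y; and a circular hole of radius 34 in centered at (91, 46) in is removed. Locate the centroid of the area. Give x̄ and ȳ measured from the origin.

x̄ = 75.18 in, ȳ = 94.74 in

rectangular body: A = 150 × 120 = 18000.00, centroid at (75.00, 60.00).
semicircular top: A = ½π·75² = 8835.73, centroid at (75.00, 151.83).
triangular fin: A = ½·25·60 = 750.00, centroid at (158.33, 20.00).
hole: A = −π·34² = -3631.68, centroid at (91.00, 46.00).
ΣA = 23954.05 in²
ΣAx̄ = (18000.00)(75.00) + (8835.73)(75.00) + (750.00)(158.33) + (-3631.68)(91.00) = 1800946.72 in³
ΣAȳ = (18000.00)(60.00) + (8835.73)(151.83) + (750.00)(20.00) + (-3631.68)(46.00) = 2269480.19 in³
x̄ = 1800946.72 / 23954.05 = 75.18 in
ȳ = 2269480.19 / 23954.05 = 94.74 in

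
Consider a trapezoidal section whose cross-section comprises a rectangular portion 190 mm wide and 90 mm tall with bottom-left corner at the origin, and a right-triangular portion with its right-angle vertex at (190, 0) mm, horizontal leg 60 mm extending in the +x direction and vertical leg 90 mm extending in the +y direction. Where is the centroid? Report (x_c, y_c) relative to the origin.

x_c = 110.68 mm, y_c = 42.95 mm

rectangular portion: A = 190 × 90 = 17100.00, centroid at (95.00, 45.00).
triangular portion: A = ½·60·90 = 2700.00, centroid at (210.00, 30.00).
ΣA = 19800.00 mm², ΣAx_c = 2191500.00 mm³, ΣAy_c = 850500.00 mm³.
x_c = 2191500.00/19800.00 = 110.68 mm; y_c = 850500.00/19800.00 = 42.95 mm.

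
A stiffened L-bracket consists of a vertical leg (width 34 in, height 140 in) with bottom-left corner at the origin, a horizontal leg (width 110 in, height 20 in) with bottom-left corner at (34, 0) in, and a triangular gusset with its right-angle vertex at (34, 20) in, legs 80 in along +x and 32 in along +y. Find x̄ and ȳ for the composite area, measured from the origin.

vertical leg: A = 34 × 140 = 4760.00, centroid at (17.00, 70.00).
horizontal leg: A = 110 × 20 = 2200.00, centroid at (89.00, 10.00).
gusset: A = ½·80·32 = 1280.00, centroid at (60.67, 30.67).
ΣA = 8240.00 in², ΣAx̄ = 354373.33 in³, ΣAȳ = 394453.33 in³.
x̄ = 354373.33/8240.00 = 43.01 in; ȳ = 394453.33/8240.00 = 47.87 in.

x̄ = 43.01 in, ȳ = 47.87 in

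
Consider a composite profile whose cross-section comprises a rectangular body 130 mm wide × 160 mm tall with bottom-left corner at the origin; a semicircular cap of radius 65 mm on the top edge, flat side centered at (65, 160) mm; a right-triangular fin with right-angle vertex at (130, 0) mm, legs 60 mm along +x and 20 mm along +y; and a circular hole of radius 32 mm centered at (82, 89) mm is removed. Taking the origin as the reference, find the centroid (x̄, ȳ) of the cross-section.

x̄ = 64.85 mm, ȳ = 105.83 mm

rectangular body: A = 130 × 160 = 20800.00, centroid at (65.00, 80.00).
semicircular top: A = ½π·65² = 6636.61, centroid at (65.00, 187.59).
triangular fin: A = ½·60·20 = 600.00, centroid at (150.00, 6.67).
hole: A = −π·32² = -3216.99, centroid at (82.00, 89.00).
ΣA = 24819.62 mm², ΣAx̄ = 1609586.69 mm³, ΣAȳ = 2626629.46 mm³.
x̄ = 1609586.69/24819.62 = 64.85 mm; ȳ = 2626629.46/24819.62 = 105.83 mm.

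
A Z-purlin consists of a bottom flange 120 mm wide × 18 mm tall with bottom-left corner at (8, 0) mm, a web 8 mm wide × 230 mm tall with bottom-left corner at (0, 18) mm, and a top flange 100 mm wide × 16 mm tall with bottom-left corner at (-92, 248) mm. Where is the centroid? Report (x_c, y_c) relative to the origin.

bottom flange: A = 120 × 18 = 2160.00, centroid at (68.00, 9.00).
web: A = 8 × 230 = 1840.00, centroid at (4.00, 133.00).
top flange: A = 100 × 16 = 1600.00, centroid at (-42.00, 256.00).
ΣA = 5600.00 mm², ΣAx_c = 87040.00 mm³, ΣAy_c = 673760.00 mm³.
x_c = 87040.00/5600.00 = 15.54 mm; y_c = 673760.00/5600.00 = 120.31 mm.

x_c = 15.54 mm, y_c = 120.31 mm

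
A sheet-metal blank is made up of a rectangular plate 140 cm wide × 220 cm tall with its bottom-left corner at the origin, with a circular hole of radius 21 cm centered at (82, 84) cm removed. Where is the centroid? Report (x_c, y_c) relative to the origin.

plate: A = 140 × 220 = 30800.00, centroid at (70.00, 110.00).
hole: A = −π·21² = -1385.44, centroid at (82.00, 84.00).
ΣA = 29414.56 cm², ΣAx_c = 2042393.73 cm³, ΣAy_c = 3271622.84 cm³.
x_c = 2042393.73/29414.56 = 69.43 cm; y_c = 3271622.84/29414.56 = 111.22 cm.

x_c = 69.43 cm, y_c = 111.22 cm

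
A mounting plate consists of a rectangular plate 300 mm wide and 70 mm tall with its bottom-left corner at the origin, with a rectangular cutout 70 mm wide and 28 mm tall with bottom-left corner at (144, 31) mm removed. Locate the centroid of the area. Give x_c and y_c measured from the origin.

plate: A = 300 × 70 = 21000.00, centroid at (150.00, 35.00).
hole: A = −(70 × 28) = -1960.00, centroid at (179.00, 45.00).
ΣA = 19040.00 mm²
ΣAx_c = (21000.00)(150.00) + (-1960.00)(179.00) = 2799160.00 mm³
ΣAy_c = (21000.00)(35.00) + (-1960.00)(45.00) = 646800.00 mm³
x_c = 2799160.00 / 19040.00 = 147.01 mm
y_c = 646800.00 / 19040.00 = 33.97 mm

x_c = 147.01 mm, y_c = 33.97 mm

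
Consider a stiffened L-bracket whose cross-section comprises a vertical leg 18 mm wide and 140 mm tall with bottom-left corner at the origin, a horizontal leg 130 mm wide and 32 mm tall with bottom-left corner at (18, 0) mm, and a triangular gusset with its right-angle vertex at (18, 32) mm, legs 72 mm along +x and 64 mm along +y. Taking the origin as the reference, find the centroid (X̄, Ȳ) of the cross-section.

X̄ = 51.73 mm, Ȳ = 40.72 mm

vertical leg: A = 18 × 140 = 2520.00, centroid at (9.00, 70.00).
horizontal leg: A = 130 × 32 = 4160.00, centroid at (83.00, 16.00).
gusset: A = ½·72·64 = 2304.00, centroid at (42.00, 53.33).
ΣA = 8984.00 mm², ΣAX̄ = 464728.00 mm³, ΣAȲ = 365840.00 mm³.
X̄ = 464728.00/8984.00 = 51.73 mm; Ȳ = 365840.00/8984.00 = 40.72 mm.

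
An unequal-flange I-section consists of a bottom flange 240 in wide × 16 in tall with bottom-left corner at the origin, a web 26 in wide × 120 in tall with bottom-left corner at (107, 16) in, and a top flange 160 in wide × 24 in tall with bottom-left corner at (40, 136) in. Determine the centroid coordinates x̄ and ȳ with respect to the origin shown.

x̄ = 120.00 in, ȳ = 77.42 in

bottom flange: A = 240 × 16 = 3840.00, centroid at (120.00, 8.00).
web: A = 26 × 120 = 3120.00, centroid at (120.00, 76.00).
top flange: A = 160 × 24 = 3840.00, centroid at (120.00, 148.00).
ΣA = 10800.00 in², ΣAx̄ = 1296000.00 in³, ΣAȳ = 836160.00 in³.
x̄ = 1296000.00/10800.00 = 120.00 in; ȳ = 836160.00/10800.00 = 77.42 in.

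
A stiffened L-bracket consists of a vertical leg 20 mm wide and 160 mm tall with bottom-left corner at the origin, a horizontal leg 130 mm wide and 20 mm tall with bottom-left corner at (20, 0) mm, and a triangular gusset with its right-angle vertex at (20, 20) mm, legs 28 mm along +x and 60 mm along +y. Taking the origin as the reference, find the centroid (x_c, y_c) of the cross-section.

x_c = 41.81 mm, y_c = 47.53 mm

vertical leg: A = 20 × 160 = 3200.00, centroid at (10.00, 80.00).
horizontal leg: A = 130 × 20 = 2600.00, centroid at (85.00, 10.00).
gusset: A = ½·28·60 = 840.00, centroid at (29.33, 40.00).
ΣA = 6640.00 mm²
ΣAx_c = (3200.00)(10.00) + (2600.00)(85.00) + (840.00)(29.33) = 277640.00 mm³
ΣAy_c = (3200.00)(80.00) + (2600.00)(10.00) + (840.00)(40.00) = 315600.00 mm³
x_c = 277640.00 / 6640.00 = 41.81 mm
y_c = 315600.00 / 6640.00 = 47.53 mm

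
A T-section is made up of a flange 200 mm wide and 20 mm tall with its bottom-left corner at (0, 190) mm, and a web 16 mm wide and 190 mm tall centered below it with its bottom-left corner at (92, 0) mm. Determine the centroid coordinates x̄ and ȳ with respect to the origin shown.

x̄ = 100.00 mm, ȳ = 154.66 mm

Part | A | x̄ᵢ | ȳᵢ | A·x̄ᵢ | A·ȳᵢ
web | 3040.00 | 100.00 | 95.00 | 304000.00 | 288800.00
flange | 4000.00 | 100.00 | 200.00 | 400000.00 | 800000.00
Σ | 7040.00 |  |  | 704000.00 | 1088800.00
x̄ = 704000.00 / 7040.00 = 100.00 mm
ȳ = 1088800.00 / 7040.00 = 154.66 mm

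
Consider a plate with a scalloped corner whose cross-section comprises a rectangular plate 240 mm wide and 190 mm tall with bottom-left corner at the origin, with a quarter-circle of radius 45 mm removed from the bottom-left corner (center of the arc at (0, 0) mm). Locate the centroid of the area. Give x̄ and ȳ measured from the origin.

plate: A = 240 × 190 = 45600.00, centroid at (120.00, 95.00).
removed quarter-circle: A = −¼π·45² = -1590.43, centroid at (19.10, 19.10).
ΣA = 44009.57 mm²
ΣAx̄ = (45600.00)(120.00) + (-1590.43)(19.10) = 5441625.00 mm³
ΣAȳ = (45600.00)(95.00) + (-1590.43)(19.10) = 4301625.00 mm³
x̄ = 5441625.00 / 44009.57 = 123.65 mm
ȳ = 4301625.00 / 44009.57 = 97.74 mm

x̄ = 123.65 mm, ȳ = 97.74 mm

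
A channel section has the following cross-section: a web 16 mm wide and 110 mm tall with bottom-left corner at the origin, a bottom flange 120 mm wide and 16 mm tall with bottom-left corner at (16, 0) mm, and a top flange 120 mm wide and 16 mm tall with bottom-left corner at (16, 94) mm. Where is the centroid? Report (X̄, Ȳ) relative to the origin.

X̄ = 54.63 mm, Ȳ = 55.00 mm

web: A = 16 × 110 = 1760.00, centroid at (8.00, 55.00).
bottom flange: A = 120 × 16 = 1920.00, centroid at (76.00, 8.00).
top flange: A = 120 × 16 = 1920.00, centroid at (76.00, 102.00).
ΣA = 5600.00 mm²
ΣAX̄ = (1760.00)(8.00) + (1920.00)(76.00) + (1920.00)(76.00) = 305920.00 mm³
ΣAȲ = (1760.00)(55.00) + (1920.00)(8.00) + (1920.00)(102.00) = 308000.00 mm³
X̄ = 305920.00 / 5600.00 = 54.63 mm
Ȳ = 308000.00 / 5600.00 = 55.00 mm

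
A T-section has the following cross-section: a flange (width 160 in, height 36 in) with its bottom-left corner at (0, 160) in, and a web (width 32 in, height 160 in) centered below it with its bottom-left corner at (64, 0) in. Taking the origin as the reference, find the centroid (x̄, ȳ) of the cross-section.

web: A = 32 × 160 = 5120.00, centroid at (80.00, 80.00).
flange: A = 160 × 36 = 5760.00, centroid at (80.00, 178.00).
ΣA = 10880.00 in²
ΣAx̄ = (5120.00)(80.00) + (5760.00)(80.00) = 870400.00 in³
ΣAȳ = (5120.00)(80.00) + (5760.00)(178.00) = 1434880.00 in³
x̄ = 870400.00 / 10880.00 = 80.00 in
ȳ = 1434880.00 / 10880.00 = 131.88 in

x̄ = 80.00 in, ȳ = 131.88 in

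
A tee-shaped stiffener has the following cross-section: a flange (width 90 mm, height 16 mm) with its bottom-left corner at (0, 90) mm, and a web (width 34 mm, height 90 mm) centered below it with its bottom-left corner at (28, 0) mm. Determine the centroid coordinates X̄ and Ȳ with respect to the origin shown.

web: A = 34 × 90 = 3060.00, centroid at (45.00, 45.00).
flange: A = 90 × 16 = 1440.00, centroid at (45.00, 98.00).
ΣA = 4500.00 mm², ΣAX̄ = 202500.00 mm³, ΣAȲ = 278820.00 mm³.
X̄ = 202500.00/4500.00 = 45.00 mm; Ȳ = 278820.00/4500.00 = 61.96 mm.

X̄ = 45.00 mm, Ȳ = 61.96 mm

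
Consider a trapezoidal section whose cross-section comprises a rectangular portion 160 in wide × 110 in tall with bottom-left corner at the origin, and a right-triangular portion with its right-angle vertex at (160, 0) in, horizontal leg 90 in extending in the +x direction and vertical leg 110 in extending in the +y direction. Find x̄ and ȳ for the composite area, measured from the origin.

x̄ = 104.15 in, ȳ = 50.98 in

rectangular portion: A = 160 × 110 = 17600.00, centroid at (80.00, 55.00).
triangular portion: A = ½·90·110 = 4950.00, centroid at (190.00, 36.67).
ΣA = 22550.00 in², ΣAx̄ = 2348500.00 in³, ΣAȳ = 1149500.00 in³.
x̄ = 2348500.00/22550.00 = 104.15 in; ȳ = 1149500.00/22550.00 = 50.98 in.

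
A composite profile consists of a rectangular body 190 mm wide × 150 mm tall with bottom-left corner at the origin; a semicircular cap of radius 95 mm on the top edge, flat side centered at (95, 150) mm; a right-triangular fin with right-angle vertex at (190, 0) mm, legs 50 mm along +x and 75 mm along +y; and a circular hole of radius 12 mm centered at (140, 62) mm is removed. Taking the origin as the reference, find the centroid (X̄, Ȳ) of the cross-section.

X̄ = 99.29 mm, Ȳ = 110.08 mm

rectangular body: A = 190 × 150 = 28500.00, centroid at (95.00, 75.00).
semicircular top: A = ½π·95² = 14176.44, centroid at (95.00, 190.32).
triangular fin: A = ½·50·75 = 1875.00, centroid at (206.67, 25.00).
hole: A = −π·12² = -452.39, centroid at (140.00, 62.00).
ΣA = 44099.05 mm²
ΣAX̄ = (28500.00)(95.00) + (14176.44)(95.00) + (1875.00)(206.67) + (-452.39)(140.00) = 4378426.99 mm³
ΣAȲ = (28500.00)(75.00) + (14176.44)(190.32) + (1875.00)(25.00) + (-452.39)(62.00) = 4854375.72 mm³
X̄ = 4378426.99 / 44099.05 = 99.29 mm
Ȳ = 4854375.72 / 44099.05 = 110.08 mm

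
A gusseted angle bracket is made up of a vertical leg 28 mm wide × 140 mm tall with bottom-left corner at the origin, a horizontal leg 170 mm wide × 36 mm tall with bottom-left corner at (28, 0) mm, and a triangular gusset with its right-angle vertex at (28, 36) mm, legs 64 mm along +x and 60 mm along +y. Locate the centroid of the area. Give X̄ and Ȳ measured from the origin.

vertical leg: A = 28 × 140 = 3920.00, centroid at (14.00, 70.00).
horizontal leg: A = 170 × 36 = 6120.00, centroid at (113.00, 18.00).
gusset: A = ½·64·60 = 1920.00, centroid at (49.33, 56.00).
ΣA = 11960.00 mm²
ΣAX̄ = (3920.00)(14.00) + (6120.00)(113.00) + (1920.00)(49.33) = 841160.00 mm³
ΣAȲ = (3920.00)(70.00) + (6120.00)(18.00) + (1920.00)(56.00) = 492080.00 mm³
X̄ = 841160.00 / 11960.00 = 70.33 mm
Ȳ = 492080.00 / 11960.00 = 41.14 mm

X̄ = 70.33 mm, Ȳ = 41.14 mm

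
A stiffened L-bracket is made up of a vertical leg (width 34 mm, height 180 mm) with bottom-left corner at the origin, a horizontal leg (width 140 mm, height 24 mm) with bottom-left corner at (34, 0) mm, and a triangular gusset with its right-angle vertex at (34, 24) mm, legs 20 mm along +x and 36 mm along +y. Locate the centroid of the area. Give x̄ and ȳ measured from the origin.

x̄ = 47.57 mm, ȳ = 61.39 mm

Part | A | x̄ᵢ | ȳᵢ | A·x̄ᵢ | A·ȳᵢ
vertical leg | 6120.00 | 17.00 | 90.00 | 104040.00 | 550800.00
horizontal leg | 3360.00 | 104.00 | 12.00 | 349440.00 | 40320.00
gusset | 360.00 | 40.67 | 36.00 | 14640.00 | 12960.00
Σ | 9840.00 |  |  | 468120.00 | 604080.00
x̄ = 468120.00 / 9840.00 = 47.57 mm
ȳ = 604080.00 / 9840.00 = 61.39 mm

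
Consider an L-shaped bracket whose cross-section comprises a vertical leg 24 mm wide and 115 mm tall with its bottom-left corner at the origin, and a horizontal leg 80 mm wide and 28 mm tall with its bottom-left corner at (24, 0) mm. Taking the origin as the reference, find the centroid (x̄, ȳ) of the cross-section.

x̄ = 35.30 mm, ȳ = 38.01 mm

Part | A | x̄ᵢ | ȳᵢ | A·x̄ᵢ | A·ȳᵢ
vertical leg | 2760.00 | 12.00 | 57.50 | 33120.00 | 158700.00
horizontal leg | 2240.00 | 64.00 | 14.00 | 143360.00 | 31360.00
Σ | 5000.00 |  |  | 176480.00 | 190060.00
x̄ = 176480.00 / 5000.00 = 35.30 mm
ȳ = 190060.00 / 5000.00 = 38.01 mm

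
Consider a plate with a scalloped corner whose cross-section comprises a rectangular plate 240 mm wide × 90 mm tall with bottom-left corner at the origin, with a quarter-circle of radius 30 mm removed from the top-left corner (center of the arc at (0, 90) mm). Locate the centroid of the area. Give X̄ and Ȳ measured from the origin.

X̄ = 123.63 mm, Ȳ = 43.91 mm

plate: A = 240 × 90 = 21600.00, centroid at (120.00, 45.00).
removed quarter-circle: A = −¼π·30² = -706.86, centroid at (12.73, 77.27).
ΣA = 20893.14 mm²
ΣAX̄ = (21600.00)(120.00) + (-706.86)(12.73) = 2583000.00 mm³
ΣAȲ = (21600.00)(45.00) + (-706.86)(77.27) = 917382.75 mm³
X̄ = 2583000.00 / 20893.14 = 123.63 mm
Ȳ = 917382.75 / 20893.14 = 43.91 mm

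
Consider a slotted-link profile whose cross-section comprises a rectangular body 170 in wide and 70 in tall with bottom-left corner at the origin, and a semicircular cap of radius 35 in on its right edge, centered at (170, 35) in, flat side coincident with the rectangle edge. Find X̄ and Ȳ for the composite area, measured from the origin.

Part | A | x̄ᵢ | ȳᵢ | A·x̄ᵢ | A·ȳᵢ
rectangular body | 11900.00 | 85.00 | 35.00 | 1011500.00 | 416500.00
semicircular end | 1924.23 | 184.85 | 35.00 | 355701.67 | 67347.89
Σ | 13824.23 |  |  | 1367201.67 | 483847.89
X̄ = 1367201.67 / 13824.23 = 98.90 in
Ȳ = 483847.89 / 13824.23 = 35.00 in

X̄ = 98.90 in, Ȳ = 35.00 in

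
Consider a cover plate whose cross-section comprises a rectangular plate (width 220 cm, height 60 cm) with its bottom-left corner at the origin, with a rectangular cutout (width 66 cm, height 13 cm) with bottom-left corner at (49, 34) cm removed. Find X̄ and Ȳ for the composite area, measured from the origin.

X̄ = 111.95 cm, Ȳ = 29.27 cm

plate: A = 220 × 60 = 13200.00, centroid at (110.00, 30.00).
hole: A = −(66 × 13) = -858.00, centroid at (82.00, 40.50).
ΣA = 12342.00 cm², ΣAX̄ = 1381644.00 cm³, ΣAȲ = 361251.00 cm³.
X̄ = 1381644.00/12342.00 = 111.95 cm; Ȳ = 361251.00/12342.00 = 29.27 cm.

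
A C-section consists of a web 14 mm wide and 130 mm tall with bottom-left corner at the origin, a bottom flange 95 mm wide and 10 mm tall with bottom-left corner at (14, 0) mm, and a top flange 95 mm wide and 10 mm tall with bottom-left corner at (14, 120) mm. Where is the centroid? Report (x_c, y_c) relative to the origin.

x_c = 34.84 mm, y_c = 65.00 mm

web: A = 14 × 130 = 1820.00, centroid at (7.00, 65.00).
bottom flange: A = 95 × 10 = 950.00, centroid at (61.50, 5.00).
top flange: A = 95 × 10 = 950.00, centroid at (61.50, 125.00).
ΣA = 3720.00 mm²
ΣAx_c = (1820.00)(7.00) + (950.00)(61.50) + (950.00)(61.50) = 129590.00 mm³
ΣAy_c = (1820.00)(65.00) + (950.00)(5.00) + (950.00)(125.00) = 241800.00 mm³
x_c = 129590.00 / 3720.00 = 34.84 mm
y_c = 241800.00 / 3720.00 = 65.00 mm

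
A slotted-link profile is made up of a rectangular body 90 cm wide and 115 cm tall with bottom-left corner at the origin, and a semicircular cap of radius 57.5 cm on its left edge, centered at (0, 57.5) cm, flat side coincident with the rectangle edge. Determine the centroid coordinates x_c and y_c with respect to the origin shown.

x_c = 21.81 cm, y_c = 57.50 cm

Part | A | x̄ᵢ | ȳᵢ | A·x̄ᵢ | A·ȳᵢ
rectangular body | 10350.00 | 45.00 | 57.50 | 465750.00 | 595125.00
semicircular end | 5193.45 | -24.40 | 57.50 | -126739.58 | 298623.11
Σ | 15543.45 |  |  | 339010.42 | 893748.11
x_c = 339010.42 / 15543.45 = 21.81 cm
y_c = 893748.11 / 15543.45 = 57.50 cm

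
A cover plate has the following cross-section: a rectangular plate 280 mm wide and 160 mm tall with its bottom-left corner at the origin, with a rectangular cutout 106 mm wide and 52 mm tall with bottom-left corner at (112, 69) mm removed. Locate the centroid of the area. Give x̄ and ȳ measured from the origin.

x̄ = 136.49 mm, ȳ = 77.90 mm

Part | A | x̄ᵢ | ȳᵢ | A·x̄ᵢ | A·ȳᵢ
plate | 44800.00 | 140.00 | 80.00 | 6272000.00 | 3584000.00
hole | -5512.00 | 165.00 | 95.00 | -909480.00 | -523640.00
Σ | 39288.00 |  |  | 5362520.00 | 3060360.00
x̄ = 5362520.00 / 39288.00 = 136.49 mm
ȳ = 3060360.00 / 39288.00 = 77.90 mm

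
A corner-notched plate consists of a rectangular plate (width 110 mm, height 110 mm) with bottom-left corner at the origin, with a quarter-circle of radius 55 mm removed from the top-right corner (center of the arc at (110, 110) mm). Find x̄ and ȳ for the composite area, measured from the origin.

x̄ = 47.27 mm, ȳ = 47.27 mm

plate: A = 110 × 110 = 12100.00, centroid at (55.00, 55.00).
removed quarter-circle: A = −¼π·55² = -2375.83, centroid at (86.66, 86.66).
ΣA = 9724.17 mm²
ΣAx̄ = (12100.00)(55.00) + (-2375.83)(86.66) = 459617.09 mm³
ΣAȳ = (12100.00)(55.00) + (-2375.83)(86.66) = 459617.09 mm³
x̄ = 459617.09 / 9724.17 = 47.27 mm
ȳ = 459617.09 / 9724.17 = 47.27 mm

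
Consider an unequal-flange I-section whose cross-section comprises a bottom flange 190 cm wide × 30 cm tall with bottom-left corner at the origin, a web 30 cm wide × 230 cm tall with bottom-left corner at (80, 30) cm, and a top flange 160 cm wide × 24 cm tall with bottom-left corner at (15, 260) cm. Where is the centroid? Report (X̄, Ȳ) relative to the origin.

bottom flange: A = 190 × 30 = 5700.00, centroid at (95.00, 15.00).
web: A = 30 × 230 = 6900.00, centroid at (95.00, 145.00).
top flange: A = 160 × 24 = 3840.00, centroid at (95.00, 272.00).
ΣA = 16440.00 cm²
ΣAX̄ = (5700.00)(95.00) + (6900.00)(95.00) + (3840.00)(95.00) = 1561800.00 cm³
ΣAȲ = (5700.00)(15.00) + (6900.00)(145.00) + (3840.00)(272.00) = 2130480.00 cm³
X̄ = 1561800.00 / 16440.00 = 95.00 cm
Ȳ = 2130480.00 / 16440.00 = 129.59 cm

X̄ = 95.00 cm, Ȳ = 129.59 cm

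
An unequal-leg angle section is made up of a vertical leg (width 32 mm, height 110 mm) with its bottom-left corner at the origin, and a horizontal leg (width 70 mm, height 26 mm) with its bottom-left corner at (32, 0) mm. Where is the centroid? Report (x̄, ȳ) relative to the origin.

Part | A | x̄ᵢ | ȳᵢ | A·x̄ᵢ | A·ȳᵢ
vertical leg | 3520.00 | 16.00 | 55.00 | 56320.00 | 193600.00
horizontal leg | 1820.00 | 67.00 | 13.00 | 121940.00 | 23660.00
Σ | 5340.00 |  |  | 178260.00 | 217260.00
x̄ = 178260.00 / 5340.00 = 33.38 mm
ȳ = 217260.00 / 5340.00 = 40.69 mm

x̄ = 33.38 mm, ȳ = 40.69 mm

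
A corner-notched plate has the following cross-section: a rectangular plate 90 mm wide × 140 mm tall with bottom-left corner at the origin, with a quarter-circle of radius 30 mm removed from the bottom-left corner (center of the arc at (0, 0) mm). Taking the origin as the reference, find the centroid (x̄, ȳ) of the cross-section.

x̄ = 46.92 mm, ȳ = 73.40 mm

plate: A = 90 × 140 = 12600.00, centroid at (45.00, 70.00).
removed quarter-circle: A = −¼π·30² = -706.86, centroid at (12.73, 12.73).
ΣA = 11893.14 mm², ΣAx̄ = 558000.00 mm³, ΣAȳ = 873000.00 mm³.
x̄ = 558000.00/11893.14 = 46.92 mm; ȳ = 873000.00/11893.14 = 73.40 mm.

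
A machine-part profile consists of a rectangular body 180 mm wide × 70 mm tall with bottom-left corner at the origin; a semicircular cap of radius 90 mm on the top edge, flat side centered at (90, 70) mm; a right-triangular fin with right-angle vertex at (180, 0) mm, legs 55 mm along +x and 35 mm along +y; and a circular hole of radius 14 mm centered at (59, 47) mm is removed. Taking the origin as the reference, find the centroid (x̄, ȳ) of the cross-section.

Part | A | x̄ᵢ | ȳᵢ | A·x̄ᵢ | A·ȳᵢ
rectangular body | 12600.00 | 90.00 | 35.00 | 1134000.00 | 441000.00
semicircular top | 12723.45 | 90.00 | 108.20 | 1145110.52 | 1376641.52
triangular fin | 962.50 | 198.33 | 11.67 | 190895.83 | 11229.17
hole | -615.75 | 59.00 | 47.00 | -36329.38 | -28940.35
Σ | 25670.20 |  |  | 2433676.98 | 1799930.33
x̄ = 2433676.98 / 25670.20 = 94.81 mm
ȳ = 1799930.33 / 25670.20 = 70.12 mm

x̄ = 94.81 mm, ȳ = 70.12 mm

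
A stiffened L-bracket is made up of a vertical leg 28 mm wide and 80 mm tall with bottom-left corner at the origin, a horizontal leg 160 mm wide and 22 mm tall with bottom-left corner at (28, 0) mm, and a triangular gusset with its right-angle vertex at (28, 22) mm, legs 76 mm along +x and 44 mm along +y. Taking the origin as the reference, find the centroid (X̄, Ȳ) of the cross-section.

X̄ = 67.37 mm, Ȳ = 25.51 mm

vertical leg: A = 28 × 80 = 2240.00, centroid at (14.00, 40.00).
horizontal leg: A = 160 × 22 = 3520.00, centroid at (108.00, 11.00).
gusset: A = ½·76·44 = 1672.00, centroid at (53.33, 36.67).
ΣA = 7432.00 mm²
ΣAX̄ = (2240.00)(14.00) + (3520.00)(108.00) + (1672.00)(53.33) = 500693.33 mm³
ΣAȲ = (2240.00)(40.00) + (3520.00)(11.00) + (1672.00)(36.67) = 189626.67 mm³
X̄ = 500693.33 / 7432.00 = 67.37 mm
Ȳ = 189626.67 / 7432.00 = 25.51 mm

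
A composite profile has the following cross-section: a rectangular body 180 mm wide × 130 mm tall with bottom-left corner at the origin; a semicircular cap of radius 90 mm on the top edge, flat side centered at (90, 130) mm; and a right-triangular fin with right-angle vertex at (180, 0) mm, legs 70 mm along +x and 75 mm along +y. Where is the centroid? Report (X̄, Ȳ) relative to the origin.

Part | A | x̄ᵢ | ȳᵢ | A·x̄ᵢ | A·ȳᵢ
rectangular body | 23400.00 | 90.00 | 65.00 | 2106000.00 | 1521000.00
semicircular top | 12723.45 | 90.00 | 168.20 | 1145110.52 | 2140048.53
triangular fin | 2625.00 | 203.33 | 25.00 | 533750.00 | 65625.00
Σ | 38748.45 |  |  | 3784860.52 | 3726673.53
X̄ = 3784860.52 / 38748.45 = 97.68 mm
Ȳ = 3726673.53 / 38748.45 = 96.18 mm

X̄ = 97.68 mm, Ȳ = 96.18 mm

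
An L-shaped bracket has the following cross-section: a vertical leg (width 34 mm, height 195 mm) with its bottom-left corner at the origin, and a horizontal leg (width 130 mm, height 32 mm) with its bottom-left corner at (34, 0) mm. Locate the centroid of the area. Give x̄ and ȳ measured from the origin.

Part | A | x̄ᵢ | ȳᵢ | A·x̄ᵢ | A·ȳᵢ
vertical leg | 6630.00 | 17.00 | 97.50 | 112710.00 | 646425.00
horizontal leg | 4160.00 | 99.00 | 16.00 | 411840.00 | 66560.00
Σ | 10790.00 |  |  | 524550.00 | 712985.00
x̄ = 524550.00 / 10790.00 = 48.61 mm
ȳ = 712985.00 / 10790.00 = 66.08 mm

x̄ = 48.61 mm, ȳ = 66.08 mm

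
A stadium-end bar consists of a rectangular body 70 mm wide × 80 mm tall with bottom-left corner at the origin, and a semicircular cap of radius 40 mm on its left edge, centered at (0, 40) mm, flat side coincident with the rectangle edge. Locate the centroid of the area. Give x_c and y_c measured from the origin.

Part | A | x̄ᵢ | ȳᵢ | A·x̄ᵢ | A·ȳᵢ
rectangular body | 5600.00 | 35.00 | 40.00 | 196000.00 | 224000.00
semicircular end | 2513.27 | -16.98 | 40.00 | -42666.67 | 100530.96
Σ | 8113.27 |  |  | 153333.33 | 324530.96
x_c = 153333.33 / 8113.27 = 18.90 mm
y_c = 324530.96 / 8113.27 = 40.00 mm

x_c = 18.90 mm, y_c = 40.00 mm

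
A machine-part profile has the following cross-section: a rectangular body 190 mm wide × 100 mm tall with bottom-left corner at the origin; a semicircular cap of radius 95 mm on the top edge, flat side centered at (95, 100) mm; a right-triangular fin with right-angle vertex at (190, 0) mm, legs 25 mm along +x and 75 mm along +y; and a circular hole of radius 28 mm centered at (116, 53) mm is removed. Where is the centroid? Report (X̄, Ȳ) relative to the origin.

X̄ = 96.43 mm, Ȳ = 89.48 mm

rectangular body: A = 190 × 100 = 19000.00, centroid at (95.00, 50.00).
semicircular top: A = ½π·95² = 14176.44, centroid at (95.00, 140.32).
triangular fin: A = ½·25·75 = 937.50, centroid at (198.33, 25.00).
hole: A = −π·28² = -2463.01, centroid at (116.00, 53.00).
ΣA = 31650.93 mm²
ΣAX̄ = (19000.00)(95.00) + (14176.44)(95.00) + (937.50)(198.33) + (-2463.01)(116.00) = 3051990.00 mm³
ΣAȲ = (19000.00)(50.00) + (14176.44)(140.32) + (937.50)(25.00) + (-2463.01)(53.00) = 2832125.06 mm³
X̄ = 3051990.00 / 31650.93 = 96.43 mm
Ȳ = 2832125.06 / 31650.93 = 89.48 mm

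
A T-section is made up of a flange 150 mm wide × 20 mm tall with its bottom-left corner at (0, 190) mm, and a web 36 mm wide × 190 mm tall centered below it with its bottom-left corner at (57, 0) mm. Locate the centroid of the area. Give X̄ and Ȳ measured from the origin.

X̄ = 75.00 mm, Ȳ = 127.01 mm

web: A = 36 × 190 = 6840.00, centroid at (75.00, 95.00).
flange: A = 150 × 20 = 3000.00, centroid at (75.00, 200.00).
ΣA = 9840.00 mm², ΣAX̄ = 738000.00 mm³, ΣAȲ = 1249800.00 mm³.
X̄ = 738000.00/9840.00 = 75.00 mm; Ȳ = 1249800.00/9840.00 = 127.01 mm.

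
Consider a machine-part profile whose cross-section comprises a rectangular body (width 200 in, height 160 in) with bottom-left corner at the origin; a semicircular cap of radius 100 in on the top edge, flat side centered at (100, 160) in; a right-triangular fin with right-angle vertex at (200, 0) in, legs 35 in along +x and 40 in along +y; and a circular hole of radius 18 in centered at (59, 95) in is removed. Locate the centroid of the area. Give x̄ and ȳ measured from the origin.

x̄ = 102.53 in, ȳ = 119.28 in

Part | A | x̄ᵢ | ȳᵢ | A·x̄ᵢ | A·ȳᵢ
rectangular body | 32000.00 | 100.00 | 80.00 | 3200000.00 | 2560000.00
semicircular top | 15707.96 | 100.00 | 202.44 | 1570796.33 | 3179940.79
triangular fin | 700.00 | 211.67 | 13.33 | 148166.67 | 9333.33
hole | -1017.88 | 59.00 | 95.00 | -60054.69 | -96698.22
Σ | 47390.09 |  |  | 4858908.31 | 5652575.90
x̄ = 4858908.31 / 47390.09 = 102.53 in
ȳ = 5652575.90 / 47390.09 = 119.28 in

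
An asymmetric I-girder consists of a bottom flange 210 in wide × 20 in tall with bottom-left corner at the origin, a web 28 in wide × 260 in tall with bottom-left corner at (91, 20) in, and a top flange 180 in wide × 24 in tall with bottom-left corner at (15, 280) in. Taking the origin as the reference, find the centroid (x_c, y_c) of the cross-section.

bottom flange: A = 210 × 20 = 4200.00, centroid at (105.00, 10.00).
web: A = 28 × 260 = 7280.00, centroid at (105.00, 150.00).
top flange: A = 180 × 24 = 4320.00, centroid at (105.00, 292.00).
ΣA = 15800.00 in², ΣAx_c = 1659000.00 in³, ΣAy_c = 2395440.00 in³.
x_c = 1659000.00/15800.00 = 105.00 in; y_c = 2395440.00/15800.00 = 151.61 in.

x_c = 105.00 in, y_c = 151.61 in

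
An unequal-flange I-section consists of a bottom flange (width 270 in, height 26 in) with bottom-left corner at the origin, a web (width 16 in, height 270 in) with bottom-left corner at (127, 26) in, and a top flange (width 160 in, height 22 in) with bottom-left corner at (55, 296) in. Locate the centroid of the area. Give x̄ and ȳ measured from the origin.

x̄ = 135.00 in, ȳ = 125.67 in

Part | A | x̄ᵢ | ȳᵢ | A·x̄ᵢ | A·ȳᵢ
bottom flange | 7020.00 | 135.00 | 13.00 | 947700.00 | 91260.00
web | 4320.00 | 135.00 | 161.00 | 583200.00 | 695520.00
top flange | 3520.00 | 135.00 | 307.00 | 475200.00 | 1080640.00
Σ | 14860.00 |  |  | 2006100.00 | 1867420.00
x̄ = 2006100.00 / 14860.00 = 135.00 in
ȳ = 1867420.00 / 14860.00 = 125.67 in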